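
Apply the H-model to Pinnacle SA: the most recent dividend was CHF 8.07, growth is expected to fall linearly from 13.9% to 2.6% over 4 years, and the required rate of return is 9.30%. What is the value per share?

H-model: P₀ = D₀[(1+g_L) + H(g_S−g_L)]/(r−g_L), with H = 4/2 = 2.
P₀ = 8.07 × [(1+0.026) + 2×(0.139−0.026)] / (0.093−0.026)
   = 8.07 × 1.2520 / 0.067 = 150.8006

CHF 150.80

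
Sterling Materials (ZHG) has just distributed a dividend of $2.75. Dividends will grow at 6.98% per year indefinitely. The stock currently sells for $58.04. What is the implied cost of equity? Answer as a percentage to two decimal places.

12.05%

Rearranging the constant-growth DDM: r = D₁/P₀ + g.
D₁ = 2.75 × (1 + 0.0698) = 2.9420.
r = 2.9420 / 58.04 + 0.0698 = 0.05069 + 0.0698 = 0.12049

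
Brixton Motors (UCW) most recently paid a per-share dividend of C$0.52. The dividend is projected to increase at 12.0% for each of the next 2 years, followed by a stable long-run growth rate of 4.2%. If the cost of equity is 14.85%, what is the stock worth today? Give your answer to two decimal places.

Two-stage DDM. Project D₁…D_2 at 0.12, terminal growth 0.042, discount at r = 0.1485.
D_1 = 0.5824
D_2 = 0.6523
Terminal value at t=2: TV = D_3/(r−g) = 0.6797/(0.1485−0.042) = 6.3820
P₀ = 0.5824/(1+0.1485)^1 + 0.6523/(1+0.1485)^2 + 6.3820/(1+0.1485)^2 = 5.8399

C$5.84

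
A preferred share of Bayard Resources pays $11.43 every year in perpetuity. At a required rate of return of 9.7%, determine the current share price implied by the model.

$117.84

Zero-growth DDM (perpetuity): P₀ = D/r = 11.43 / 0.097 = 117.8351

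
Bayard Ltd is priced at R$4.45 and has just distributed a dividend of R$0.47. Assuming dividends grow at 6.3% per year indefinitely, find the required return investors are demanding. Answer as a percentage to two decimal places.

17.53%

Rearranging the constant-growth DDM: r = D₁/P₀ + g.
D₁ = 0.47 × (1 + 0.063) = 0.4996.
r = 0.4996 / 4.45 + 0.063 = 0.11227 + 0.063 = 0.17527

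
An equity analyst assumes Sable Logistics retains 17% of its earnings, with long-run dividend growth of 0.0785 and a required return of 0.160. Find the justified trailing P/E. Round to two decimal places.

10.98

Payout ratio b = 1 − 0.17 = 0.83.
Justified trailing P/E = b(1+g)/(r−g) = 0.83×(1+0.0785)/(0.16−0.0785) = 10.9835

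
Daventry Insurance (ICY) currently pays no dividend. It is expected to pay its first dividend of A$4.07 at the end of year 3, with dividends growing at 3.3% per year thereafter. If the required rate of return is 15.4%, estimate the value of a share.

Deferred-dividend DDM. At t=2 the remaining stream is a growing perpetuity with first payment D_3 = 4.07.
V_2 = D_3/(r−g) = 4.07/(0.154−0.033) = 33.6364
P₀ = V_2/(1+r)^2 = 33.6364/(1+0.154)^2 = 25.2579

A$25.26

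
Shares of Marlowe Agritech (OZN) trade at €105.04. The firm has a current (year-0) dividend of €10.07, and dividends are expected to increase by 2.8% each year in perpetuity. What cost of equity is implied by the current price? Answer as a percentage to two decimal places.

12.66%

Rearranging the constant-growth DDM: r = D₁/P₀ + g.
D₁ = 10.07 × (1 + 0.028) = 10.3520.
r = 10.3520 / 105.04 + 0.028 = 0.09855 + 0.028 = 0.12655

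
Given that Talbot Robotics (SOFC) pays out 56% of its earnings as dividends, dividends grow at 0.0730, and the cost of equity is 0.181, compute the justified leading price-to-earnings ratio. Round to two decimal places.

Justified leading P/E = b/(r−g) = 0.56/(0.181−0.073) = 5.1852

5.19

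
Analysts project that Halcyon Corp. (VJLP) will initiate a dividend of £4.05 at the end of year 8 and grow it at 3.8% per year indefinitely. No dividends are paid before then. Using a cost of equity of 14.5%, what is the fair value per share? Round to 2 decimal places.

Deferred-dividend DDM. At t=7 the remaining stream is a growing perpetuity with first payment D_8 = 4.05.
V_7 = D_8/(r−g) = 4.05/(0.145−0.038) = 37.8505
P₀ = V_7/(1+r)^7 = 37.8505/(1+0.145)^7 = 14.6701

£14.67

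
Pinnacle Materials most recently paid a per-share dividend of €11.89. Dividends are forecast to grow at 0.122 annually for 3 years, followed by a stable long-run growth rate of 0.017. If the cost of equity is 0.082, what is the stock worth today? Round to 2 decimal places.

€245.81

Two-stage DDM. Project D₁…D_3 at 0.122, terminal growth 0.017, discount at r = 0.082.
D_1 = 13.3406
D_2 = 14.9681
D_3 = 16.7942
Terminal value at t=3: TV = D_4/(r−g) = 17.0797/(0.082−0.017) = 262.7653
P₀ = 13.3406/(1+0.082)^1 + 14.9681/(1+0.082)^2 + 16.7942/(1+0.082)^3 + 262.7653/(1+0.082)^3 = 245.8099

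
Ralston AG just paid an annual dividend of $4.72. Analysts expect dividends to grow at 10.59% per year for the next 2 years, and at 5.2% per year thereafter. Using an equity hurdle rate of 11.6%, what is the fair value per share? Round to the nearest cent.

Two-stage DDM. Project D₁…D_2 at 0.1059, terminal growth 0.052, discount at r = 0.116.
D_1 = 5.2198
D_2 = 5.7726
Terminal value at t=2: TV = D_3/(r−g) = 6.0728/(0.116−0.052) = 94.8876
P₀ = 5.2198/(1+0.116)^1 + 5.7726/(1+0.116)^2 + 94.8876/(1+0.116)^2 = 85.4993

$85.50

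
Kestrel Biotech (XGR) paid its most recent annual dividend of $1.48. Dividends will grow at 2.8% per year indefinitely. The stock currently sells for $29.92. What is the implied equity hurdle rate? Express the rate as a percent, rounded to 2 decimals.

Rearranging the constant-growth DDM: r = D₁/P₀ + g.
D₁ = 1.48 × (1 + 0.028) = 1.5214.
r = 1.5214 / 29.92 + 0.028 = 0.05085 + 0.028 = 0.07885

7.89%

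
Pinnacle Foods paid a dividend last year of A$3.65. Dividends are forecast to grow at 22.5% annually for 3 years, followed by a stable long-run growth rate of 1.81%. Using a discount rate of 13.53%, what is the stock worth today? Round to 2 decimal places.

A$52.61

Two-stage DDM. Project D₁…D_3 at 0.225, terminal growth 0.0181, discount at r = 0.1353.
D_1 = 4.4713
D_2 = 5.4773
D_3 = 6.7097
Terminal value at t=3: TV = D_4/(r−g) = 6.8311/(0.1353−0.0181) = 58.2860
P₀ = 4.4713/(1+0.1353)^1 + 5.4773/(1+0.1353)^2 + 6.7097/(1+0.1353)^3 + 58.2860/(1+0.1353)^3 = 52.6053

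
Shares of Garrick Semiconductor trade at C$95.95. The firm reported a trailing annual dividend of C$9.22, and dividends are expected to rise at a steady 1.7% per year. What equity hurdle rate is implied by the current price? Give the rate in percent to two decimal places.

Rearranging the constant-growth DDM: r = D₁/P₀ + g.
D₁ = 9.22 × (1 + 0.017) = 9.3767.
r = 9.3767 / 95.95 + 0.017 = 0.09773 + 0.017 = 0.11473

11.47%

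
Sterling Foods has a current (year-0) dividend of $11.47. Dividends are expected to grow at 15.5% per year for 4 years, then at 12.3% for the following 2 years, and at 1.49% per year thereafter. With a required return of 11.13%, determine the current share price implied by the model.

$221.65

Three-stage DDM. Project D₁…D_6; terminal Gordon value at t=6 with g = 0.0149; discount at r = 0.1113.
D_1 = 13.2479
D_2 = 15.3013
D_3 = 17.6730
D_4 = 20.4123
D_5 = 22.9230
D_6 = 25.7425
TV_6 = 26.1261/(0.1113−0.0149) = 271.0173
P₀ = Σ Dₜ/(1+r)ᵗ + TV_6/(1+r)^6 = 221.6451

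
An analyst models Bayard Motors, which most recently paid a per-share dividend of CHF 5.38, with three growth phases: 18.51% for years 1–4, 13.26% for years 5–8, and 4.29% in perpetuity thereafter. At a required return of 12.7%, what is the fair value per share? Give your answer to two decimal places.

Three-stage DDM. Project D₁…D_8; terminal Gordon value at t=8 with g = 0.0429; discount at r = 0.127.
D_1 = 6.3758
D_2 = 7.5560
D_3 = 8.9546
D_4 = 10.6121
D_5 = 12.0193
D_6 = 13.6130
D_7 = 15.4181
D_8 = 17.4626
TV_8 = 18.2117/(0.127−0.0429) = 216.5485
P₀ = Σ Dₜ/(1+r)ᵗ + TV_8/(1+r)^8 = 134.2893

CHF 134.29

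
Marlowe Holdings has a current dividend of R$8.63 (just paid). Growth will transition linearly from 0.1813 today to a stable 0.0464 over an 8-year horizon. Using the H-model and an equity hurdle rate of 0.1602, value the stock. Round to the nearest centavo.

R$120.27

H-model: P₀ = D₀[(1+g_L) + H(g_S−g_L)]/(r−g_L), with H = 8/2 = 4.
P₀ = 8.63 × [(1+0.0464) + 4×(0.1813−0.0464)] / (0.1602−0.0464)
   = 8.63 × 1.5860 / 0.1138 = 120.2740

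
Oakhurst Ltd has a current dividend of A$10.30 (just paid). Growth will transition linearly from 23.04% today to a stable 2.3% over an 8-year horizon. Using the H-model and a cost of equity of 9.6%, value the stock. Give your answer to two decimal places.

A$261.39

H-model: P₀ = D₀[(1+g_L) + H(g_S−g_L)]/(r−g_L), with H = 8/2 = 4.
P₀ = 10.30 × [(1+0.023) + 4×(0.2304−0.023)] / (0.096−0.023)
   = 10.30 × 1.8526 / 0.073 = 261.3942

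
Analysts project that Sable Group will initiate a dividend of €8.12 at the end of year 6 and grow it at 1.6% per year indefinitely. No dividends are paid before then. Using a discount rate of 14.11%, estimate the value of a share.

€33.55

Deferred-dividend DDM. At t=5 the remaining stream is a growing perpetuity with first payment D_6 = 8.12.
V_5 = D_6/(r−g) = 8.12/(0.1411−0.016) = 64.9081
P₀ = V_5/(1+r)^5 = 64.9081/(1+0.1411)^5 = 33.5490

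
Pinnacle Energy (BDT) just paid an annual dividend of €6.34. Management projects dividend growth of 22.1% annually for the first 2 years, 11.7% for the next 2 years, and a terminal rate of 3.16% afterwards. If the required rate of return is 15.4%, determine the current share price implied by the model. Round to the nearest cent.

Three-stage DDM. Project D₁…D_4; terminal Gordon value at t=4 with g = 0.0316; discount at r = 0.154.
D_1 = 7.7411
D_2 = 9.4519
D_3 = 10.5578
D_4 = 11.7931
TV_4 = 12.1657/(0.154−0.0316) = 99.3932
P₀ = Σ Dₜ/(1+r)ᵗ + TV_4/(1+r)^4 = 83.3699

€83.37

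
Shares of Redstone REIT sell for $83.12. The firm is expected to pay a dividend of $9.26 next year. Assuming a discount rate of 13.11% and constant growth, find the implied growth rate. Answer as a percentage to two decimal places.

1.97%

From P₀ = D₁/(r − g), the implied growth is g = r − D₁/P₀.
g = 0.1311 − 9.26/83.12 = 0.1311 − 0.11141 = 0.01969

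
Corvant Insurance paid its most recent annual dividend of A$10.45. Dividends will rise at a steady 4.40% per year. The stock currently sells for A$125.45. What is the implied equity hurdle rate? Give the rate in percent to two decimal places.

13.10%

Rearranging the constant-growth DDM: r = D₁/P₀ + g.
D₁ = 10.45 × (1 + 0.044) = 10.9098.
r = 10.9098 / 125.45 + 0.044 = 0.08697 + 0.044 = 0.13097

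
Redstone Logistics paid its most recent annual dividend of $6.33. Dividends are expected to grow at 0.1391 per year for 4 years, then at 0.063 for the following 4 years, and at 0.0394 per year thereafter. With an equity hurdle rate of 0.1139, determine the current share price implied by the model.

Three-stage DDM. Project D₁…D_8; terminal Gordon value at t=8 with g = 0.0394; discount at r = 0.1139.
D_1 = 7.2105
D_2 = 8.2135
D_3 = 9.3560
D_4 = 10.6574
D_5 = 11.3288
D_6 = 12.0425
D_7 = 12.8012
D_8 = 13.6077
TV_8 = 14.1438/(0.1139−0.0394) = 189.8500
P₀ = Σ Dₜ/(1+r)ᵗ + TV_8/(1+r)^8 = 131.5546

$131.55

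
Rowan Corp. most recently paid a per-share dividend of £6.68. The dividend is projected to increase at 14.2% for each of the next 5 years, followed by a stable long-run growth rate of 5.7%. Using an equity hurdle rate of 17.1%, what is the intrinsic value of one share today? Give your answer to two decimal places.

Two-stage DDM. Project D₁…D_5 at 0.142, terminal growth 0.057, discount at r = 0.171.
D_1 = 7.6286
D_2 = 8.7118
D_3 = 9.9489
D_4 = 11.3616
D_5 = 12.9750
Terminal value at t=5: TV = D_6/(r−g) = 13.7146/(0.171−0.057) = 120.3032
P₀ = 7.6286/(1+0.171)^1 + 8.7118/(1+0.171)^2 + 9.9489/(1+0.171)^3 + 11.3616/(1+0.171)^4 + 12.9750/(1+0.171)^5 + 120.3032/(1+0.171)^5 = 85.6367

£85.64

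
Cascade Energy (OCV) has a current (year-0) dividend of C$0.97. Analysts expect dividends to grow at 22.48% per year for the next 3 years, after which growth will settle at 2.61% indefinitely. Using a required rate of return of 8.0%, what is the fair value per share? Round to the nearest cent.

Two-stage DDM. Project D₁…D_3 at 0.2248, terminal growth 0.0261, discount at r = 0.08.
D_1 = 1.1881
D_2 = 1.4551
D_3 = 1.7822
Terminal value at t=3: TV = D_4/(r−g) = 1.8288/(0.08−0.0261) = 33.9288
P₀ = 1.1881/(1+0.08)^1 + 1.4551/(1+0.08)^2 + 1.7822/(1+0.08)^3 + 33.9288/(1+0.08)^3 = 30.6962

C$30.70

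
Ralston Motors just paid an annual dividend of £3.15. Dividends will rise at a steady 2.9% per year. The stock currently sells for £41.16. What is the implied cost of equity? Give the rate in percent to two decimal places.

Rearranging the constant-growth DDM: r = D₁/P₀ + g.
D₁ = 3.15 × (1 + 0.029) = 3.2413.
r = 3.2413 / 41.16 + 0.029 = 0.07875 + 0.029 = 0.10775

10.78%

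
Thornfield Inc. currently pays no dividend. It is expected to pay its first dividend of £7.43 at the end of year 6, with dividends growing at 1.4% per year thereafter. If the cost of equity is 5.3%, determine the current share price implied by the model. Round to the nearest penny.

£147.16

Deferred-dividend DDM. At t=5 the remaining stream is a growing perpetuity with first payment D_6 = 7.43.
V_5 = D_6/(r−g) = 7.43/(0.053−0.014) = 190.5128
P₀ = V_5/(1+r)^5 = 190.5128/(1+0.053)^5 = 147.1575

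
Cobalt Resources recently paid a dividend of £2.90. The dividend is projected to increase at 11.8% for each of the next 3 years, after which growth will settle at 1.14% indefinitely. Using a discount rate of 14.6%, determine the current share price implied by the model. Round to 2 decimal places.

£28.51

Two-stage DDM. Project D₁…D_3 at 0.118, terminal growth 0.0114, discount at r = 0.146.
D_1 = 3.2422
D_2 = 3.6248
D_3 = 4.0525
Terminal value at t=3: TV = D_4/(r−g) = 4.0987/(0.146−0.0114) = 30.4510
P₀ = 3.2422/(1+0.146)^1 + 3.6248/(1+0.146)^2 + 4.0525/(1+0.146)^3 + 30.4510/(1+0.146)^3 = 28.5142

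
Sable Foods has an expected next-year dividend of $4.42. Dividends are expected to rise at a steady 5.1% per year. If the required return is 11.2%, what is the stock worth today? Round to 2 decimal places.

Gordon growth model: P₀ = D₁/(r − g), with D₁ = 4.42 given directly.
P₀ = 4.4200 / (0.112 − 0.051) = 4.4200 / 0.061 = 72.4590

$72.46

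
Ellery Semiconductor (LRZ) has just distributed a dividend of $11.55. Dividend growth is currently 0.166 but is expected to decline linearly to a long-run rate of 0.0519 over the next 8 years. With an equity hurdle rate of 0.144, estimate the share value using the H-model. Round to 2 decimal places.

H-model: P₀ = D₀[(1+g_L) + H(g_S−g_L)]/(r−g_L), with H = 8/2 = 4.
P₀ = 11.55 × [(1+0.0519) + 4×(0.166−0.0519)] / (0.144−0.0519)
   = 11.55 × 1.5083 / 0.0921 = 189.1516

$189.15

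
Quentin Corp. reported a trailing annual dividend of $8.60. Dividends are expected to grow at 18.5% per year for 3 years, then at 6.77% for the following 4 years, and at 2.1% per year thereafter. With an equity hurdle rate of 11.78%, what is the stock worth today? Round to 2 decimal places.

$155.58

Three-stage DDM. Project D₁…D_7; terminal Gordon value at t=7 with g = 0.021; discount at r = 0.1178.
D_1 = 10.1910
D_2 = 12.0763
D_3 = 14.3105
D_4 = 15.2793
D_5 = 16.3137
D_6 = 17.4181
D_7 = 18.5973
TV_7 = 18.9879/(0.1178−0.021) = 196.1557
P₀ = Σ Dₜ/(1+r)ᵗ + TV_7/(1+r)^7 = 155.5824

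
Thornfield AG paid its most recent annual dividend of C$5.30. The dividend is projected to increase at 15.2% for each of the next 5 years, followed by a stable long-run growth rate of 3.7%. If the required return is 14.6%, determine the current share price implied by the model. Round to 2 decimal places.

Two-stage DDM. Project D₁…D_5 at 0.152, terminal growth 0.037, discount at r = 0.146.
D_1 = 6.1056
D_2 = 7.0337
D_3 = 8.1028
D_4 = 9.3344
D_5 = 10.7532
Terminal value at t=5: TV = D_6/(r−g) = 11.1511/(0.146−0.037) = 102.3035
P₀ = 6.1056/(1+0.146)^1 + 7.0337/(1+0.146)^2 + 8.1028/(1+0.146)^3 + 9.3344/(1+0.146)^4 + 10.7532/(1+0.146)^5 + 102.3035/(1+0.146)^5 = 78.6759

C$78.68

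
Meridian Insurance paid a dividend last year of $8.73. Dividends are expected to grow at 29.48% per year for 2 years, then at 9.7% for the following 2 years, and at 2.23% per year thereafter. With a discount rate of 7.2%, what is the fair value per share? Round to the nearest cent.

$323.98

Three-stage DDM. Project D₁…D_4; terminal Gordon value at t=4 with g = 0.0223; discount at r = 0.072.
D_1 = 11.3036
D_2 = 14.6359
D_3 = 16.0556
D_4 = 17.6130
TV_4 = 18.0058/(0.072−0.0223) = 362.2888
P₀ = Σ Dₜ/(1+r)ᵗ + TV_4/(1+r)^4 = 323.9816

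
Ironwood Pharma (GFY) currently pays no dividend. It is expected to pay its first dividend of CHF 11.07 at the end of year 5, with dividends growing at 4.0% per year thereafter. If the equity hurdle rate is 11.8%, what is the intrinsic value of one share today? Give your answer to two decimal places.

Deferred-dividend DDM. At t=4 the remaining stream is a growing perpetuity with first payment D_5 = 11.07.
V_4 = D_5/(r−g) = 11.07/(0.118−0.04) = 141.9231
P₀ = V_4/(1+r)^4 = 141.9231/(1+0.118)^4 = 90.8418

CHF 90.84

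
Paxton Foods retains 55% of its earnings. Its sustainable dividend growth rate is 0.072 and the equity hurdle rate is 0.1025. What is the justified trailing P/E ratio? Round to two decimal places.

15.82

Payout ratio b = 1 − 0.55 = 0.45.
Justified trailing P/E = b(1+g)/(r−g) = 0.45×(1+0.072)/(0.1025−0.072) = 15.8164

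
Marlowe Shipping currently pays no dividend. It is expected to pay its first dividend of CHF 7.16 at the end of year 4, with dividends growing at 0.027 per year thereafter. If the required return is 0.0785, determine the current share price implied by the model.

Deferred-dividend DDM. At t=3 the remaining stream is a growing perpetuity with first payment D_4 = 7.16.
V_3 = D_4/(r−g) = 7.16/(0.0785−0.027) = 139.0291
P₀ = V_3/(1+r)^3 = 139.0291/(1+0.0785)^3 = 110.8269

CHF 110.83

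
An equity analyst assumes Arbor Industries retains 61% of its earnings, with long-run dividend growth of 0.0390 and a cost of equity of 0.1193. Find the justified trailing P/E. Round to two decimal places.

Payout ratio b = 1 − 0.61 = 0.39.
Justified trailing P/E = b(1+g)/(r−g) = 0.39×(1+0.039)/(0.1193−0.039) = 5.0462

5.05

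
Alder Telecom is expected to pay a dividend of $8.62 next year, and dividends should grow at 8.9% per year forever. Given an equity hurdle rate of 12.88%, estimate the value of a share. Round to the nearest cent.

$216.58

Gordon growth model: P₀ = D₁/(r − g), with D₁ = 8.62 given directly.
P₀ = 8.6200 / (0.1288 − 0.089) = 8.6200 / 0.0398 = 216.5829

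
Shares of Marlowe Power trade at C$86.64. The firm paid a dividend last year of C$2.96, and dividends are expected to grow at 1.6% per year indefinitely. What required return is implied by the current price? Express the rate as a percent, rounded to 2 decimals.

Rearranging the constant-growth DDM: r = D₁/P₀ + g.
D₁ = 2.96 × (1 + 0.016) = 3.0074.
r = 3.0074 / 86.64 + 0.016 = 0.03471 + 0.016 = 0.05071

5.07%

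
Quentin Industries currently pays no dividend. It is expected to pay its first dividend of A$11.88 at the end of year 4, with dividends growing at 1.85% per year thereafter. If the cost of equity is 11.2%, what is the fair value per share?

A$92.40

Deferred-dividend DDM. At t=3 the remaining stream is a growing perpetuity with first payment D_4 = 11.88.
V_3 = D_4/(r−g) = 11.88/(0.112−0.0185) = 127.0588
P₀ = V_3/(1+r)^3 = 127.0588/(1+0.112)^3 = 92.4039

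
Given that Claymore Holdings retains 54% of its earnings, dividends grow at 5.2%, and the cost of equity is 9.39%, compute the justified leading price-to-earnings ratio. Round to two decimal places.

10.98

Payout ratio b = 1 − 0.54 = 0.46.
Justified leading P/E = b/(r−g) = 0.46/(0.0939−0.052) = 10.9785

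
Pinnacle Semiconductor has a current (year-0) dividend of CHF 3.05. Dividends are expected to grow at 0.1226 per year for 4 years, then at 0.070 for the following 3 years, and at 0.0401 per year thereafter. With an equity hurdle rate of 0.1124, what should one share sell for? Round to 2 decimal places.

CHF 61.77

Three-stage DDM. Project D₁…D_7; terminal Gordon value at t=7 with g = 0.0401; discount at r = 0.1124.
D_1 = 3.4239
D_2 = 3.8437
D_3 = 4.3149
D_4 = 4.8440
D_5 = 5.1830
D_6 = 5.5458
D_7 = 5.9341
TV_7 = 6.1720/(0.1124−0.0401) = 85.3666
P₀ = Σ Dₜ/(1+r)ᵗ + TV_7/(1+r)^7 = 61.7678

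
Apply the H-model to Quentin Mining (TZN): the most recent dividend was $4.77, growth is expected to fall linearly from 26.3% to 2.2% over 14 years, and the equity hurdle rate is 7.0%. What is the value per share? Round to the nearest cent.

$269.21

H-model: P₀ = D₀[(1+g_L) + H(g_S−g_L)]/(r−g_L), with H = 14/2 = 7.
P₀ = 4.77 × [(1+0.022) + 7×(0.263−0.022)] / (0.07−0.022)
   = 4.77 × 2.7090 / 0.048 = 269.2069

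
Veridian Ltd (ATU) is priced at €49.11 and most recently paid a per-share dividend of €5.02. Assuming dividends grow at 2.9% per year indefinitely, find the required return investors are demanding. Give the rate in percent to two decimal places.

Rearranging the constant-growth DDM: r = D₁/P₀ + g.
D₁ = 5.02 × (1 + 0.029) = 5.1656.
r = 5.1656 / 49.11 + 0.029 = 0.10518 + 0.029 = 0.13418

13.42%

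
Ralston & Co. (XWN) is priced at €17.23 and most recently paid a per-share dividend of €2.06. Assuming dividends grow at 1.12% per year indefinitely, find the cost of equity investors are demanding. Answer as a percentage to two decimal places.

Rearranging the constant-growth DDM: r = D₁/P₀ + g.
D₁ = 2.06 × (1 + 0.0112) = 2.0831.
r = 2.0831 / 17.23 + 0.0112 = 0.12090 + 0.0112 = 0.13210

13.21%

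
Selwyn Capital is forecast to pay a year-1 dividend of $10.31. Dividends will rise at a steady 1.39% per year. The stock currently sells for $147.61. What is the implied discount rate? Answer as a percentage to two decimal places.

8.37%

Rearranging the constant-growth DDM: r = D₁/P₀ + g.
r = 10.3100 / 147.61 + 0.0139 = 0.06985 + 0.0139 = 0.08375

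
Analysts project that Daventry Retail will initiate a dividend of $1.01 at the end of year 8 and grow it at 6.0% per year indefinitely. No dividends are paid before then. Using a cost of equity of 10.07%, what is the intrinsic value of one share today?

$12.68

Deferred-dividend DDM. At t=7 the remaining stream is a growing perpetuity with first payment D_8 = 1.01.
V_7 = D_8/(r−g) = 1.01/(0.1007−0.06) = 24.8157
P₀ = V_7/(1+r)^7 = 24.8157/(1+0.1007)^7 = 12.6778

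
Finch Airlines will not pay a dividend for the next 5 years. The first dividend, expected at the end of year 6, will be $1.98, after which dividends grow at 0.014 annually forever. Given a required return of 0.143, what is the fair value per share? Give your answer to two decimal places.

Deferred-dividend DDM. At t=5 the remaining stream is a growing perpetuity with first payment D_6 = 1.98.
V_5 = D_6/(r−g) = 1.98/(0.143−0.014) = 15.3488
P₀ = V_5/(1+r)^5 = 15.3488/(1+0.143)^5 = 7.8676

$7.87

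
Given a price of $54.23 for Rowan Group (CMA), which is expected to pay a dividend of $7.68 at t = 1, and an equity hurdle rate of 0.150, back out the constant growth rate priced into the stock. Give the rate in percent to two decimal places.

From P₀ = D₁/(r − g), the implied growth is g = r − D₁/P₀.
g = 0.15 − 7.68/54.23 = 0.15 − 0.14162 = 0.00838

0.84%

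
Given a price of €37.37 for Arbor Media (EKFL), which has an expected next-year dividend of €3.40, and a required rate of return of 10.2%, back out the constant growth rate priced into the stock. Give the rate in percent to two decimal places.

From P₀ = D₁/(r − g), the implied growth is g = r − D₁/P₀.
g = 0.102 − 3.40/37.37 = 0.102 − 0.09098 = 0.01102

1.10%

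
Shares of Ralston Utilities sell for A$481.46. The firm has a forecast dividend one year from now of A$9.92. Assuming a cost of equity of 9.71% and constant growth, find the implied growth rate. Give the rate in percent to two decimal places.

From P₀ = D₁/(r − g), the implied growth is g = r − D₁/P₀.
g = 0.0971 − 9.92/481.46 = 0.0971 − 0.02060 = 0.07650

7.65%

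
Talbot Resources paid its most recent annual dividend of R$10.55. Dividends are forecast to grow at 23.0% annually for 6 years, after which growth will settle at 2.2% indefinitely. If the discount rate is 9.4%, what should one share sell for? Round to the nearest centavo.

R$399.79

Two-stage DDM. Project D₁…D_6 at 0.23, terminal growth 0.022, discount at r = 0.094.
D_1 = 12.9765
D_2 = 15.9611
D_3 = 19.6321
D_4 = 24.1475
D_5 = 29.7015
D_6 = 36.5328
Terminal value at t=6: TV = D_7/(r−g) = 37.3365/(0.094−0.022) = 518.5630
P₀ = 12.9765/(1+0.094)^1 + 15.9611/(1+0.094)^2 + 19.6321/(1+0.094)^3 + 24.1475/(1+0.094)^4 + 29.7015/(1+0.094)^5 + 36.5328/(1+0.094)^6 + 518.5630/(1+0.094)^6 = 399.7935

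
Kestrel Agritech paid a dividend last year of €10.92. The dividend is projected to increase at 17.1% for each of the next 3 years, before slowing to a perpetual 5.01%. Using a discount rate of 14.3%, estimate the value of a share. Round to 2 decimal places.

Two-stage DDM. Project D₁…D_3 at 0.171, terminal growth 0.0501, discount at r = 0.143.
D_1 = 12.7873
D_2 = 14.9740
D_3 = 17.5345
Terminal value at t=3: TV = D_4/(r−g) = 18.4130/(0.143−0.0501) = 198.2021
P₀ = 12.7873/(1+0.143)^1 + 14.9740/(1+0.143)^2 + 17.5345/(1+0.143)^3 + 198.2021/(1+0.143)^3 = 167.1216

€167.12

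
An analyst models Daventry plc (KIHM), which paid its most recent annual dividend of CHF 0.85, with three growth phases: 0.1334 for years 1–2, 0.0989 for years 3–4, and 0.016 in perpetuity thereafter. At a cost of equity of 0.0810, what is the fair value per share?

Three-stage DDM. Project D₁…D_4; terminal Gordon value at t=4 with g = 0.016; discount at r = 0.081.
D_1 = 0.9634
D_2 = 1.0919
D_3 = 1.1999
D_4 = 1.3186
TV_4 = 1.3397/(0.081−0.016) = 20.6102
P₀ = Σ Dₜ/(1+r)ᵗ + TV_4/(1+r)^4 = 18.8342

CHF 18.83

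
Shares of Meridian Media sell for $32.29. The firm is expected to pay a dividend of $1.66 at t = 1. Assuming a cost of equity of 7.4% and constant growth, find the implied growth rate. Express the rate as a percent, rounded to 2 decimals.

From P₀ = D₁/(r − g), the implied growth is g = r − D₁/P₀.
g = 0.074 − 1.66/32.29 = 0.074 − 0.05141 = 0.02259

2.26%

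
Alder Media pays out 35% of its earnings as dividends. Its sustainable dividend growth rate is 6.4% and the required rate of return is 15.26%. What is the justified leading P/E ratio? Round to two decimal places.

Justified leading P/E = b/(r−g) = 0.35/(0.1526−0.064) = 3.9503

3.95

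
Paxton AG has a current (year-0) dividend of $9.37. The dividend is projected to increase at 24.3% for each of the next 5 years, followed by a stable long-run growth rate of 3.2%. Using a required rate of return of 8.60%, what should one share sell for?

$423.28

Two-stage DDM. Project D₁…D_5 at 0.243, terminal growth 0.032, discount at r = 0.086.
D_1 = 11.6469
D_2 = 14.4771
D_3 = 17.9950
D_4 = 22.3678
D_5 = 27.8032
Terminal value at t=5: TV = D_6/(r−g) = 28.6929/(0.086−0.032) = 531.3506
P₀ = 11.6469/(1+0.086)^1 + 14.4771/(1+0.086)^2 + 17.9950/(1+0.086)^3 + 22.3678/(1+0.086)^4 + 27.8032/(1+0.086)^5 + 531.3506/(1+0.086)^5 = 423.2837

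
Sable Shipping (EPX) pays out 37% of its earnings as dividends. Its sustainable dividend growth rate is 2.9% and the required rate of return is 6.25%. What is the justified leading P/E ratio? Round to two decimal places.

11.04

Justified leading P/E = b/(r−g) = 0.37/(0.0625−0.029) = 11.0448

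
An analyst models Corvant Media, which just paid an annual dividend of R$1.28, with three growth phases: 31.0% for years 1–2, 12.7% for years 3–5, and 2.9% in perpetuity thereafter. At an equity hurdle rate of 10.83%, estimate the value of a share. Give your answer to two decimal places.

R$33.25

Three-stage DDM. Project D₁…D_5; terminal Gordon value at t=5 with g = 0.029; discount at r = 0.1083.
D_1 = 1.6768
D_2 = 2.1966
D_3 = 2.4756
D_4 = 2.7900
D_5 = 3.1443
TV_5 = 3.2355/(0.1083−0.029) = 40.8006
P₀ = Σ Dₜ/(1+r)ᵗ + TV_5/(1+r)^5 = 33.2486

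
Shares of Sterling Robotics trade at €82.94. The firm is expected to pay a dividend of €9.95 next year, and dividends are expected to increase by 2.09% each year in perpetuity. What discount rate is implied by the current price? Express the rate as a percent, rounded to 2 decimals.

14.09%

Rearranging the constant-growth DDM: r = D₁/P₀ + g.
r = 9.9500 / 82.94 + 0.0209 = 0.11997 + 0.0209 = 0.14087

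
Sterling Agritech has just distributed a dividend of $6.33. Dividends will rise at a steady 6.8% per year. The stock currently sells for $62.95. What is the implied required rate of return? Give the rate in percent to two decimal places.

Rearranging the constant-growth DDM: r = D₁/P₀ + g.
D₁ = 6.33 × (1 + 0.068) = 6.7604.
r = 6.7604 / 62.95 + 0.068 = 0.10739 + 0.068 = 0.17539

17.54%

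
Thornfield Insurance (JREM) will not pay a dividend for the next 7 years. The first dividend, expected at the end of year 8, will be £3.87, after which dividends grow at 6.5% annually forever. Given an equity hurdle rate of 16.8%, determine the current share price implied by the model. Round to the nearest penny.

£12.67

Deferred-dividend DDM. At t=7 the remaining stream is a growing perpetuity with first payment D_8 = 3.87.
V_7 = D_8/(r−g) = 3.87/(0.168−0.065) = 37.5728
P₀ = V_7/(1+r)^7 = 37.5728/(1+0.168)^7 = 12.6699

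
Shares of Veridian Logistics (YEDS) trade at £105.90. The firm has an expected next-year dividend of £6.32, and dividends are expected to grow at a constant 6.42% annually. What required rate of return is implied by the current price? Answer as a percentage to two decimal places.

Rearranging the constant-growth DDM: r = D₁/P₀ + g.
r = 6.3200 / 105.90 + 0.0642 = 0.05968 + 0.0642 = 0.12388

12.39%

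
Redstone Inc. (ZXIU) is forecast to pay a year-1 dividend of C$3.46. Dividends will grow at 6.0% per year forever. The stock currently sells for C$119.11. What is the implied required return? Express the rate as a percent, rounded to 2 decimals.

Rearranging the constant-growth DDM: r = D₁/P₀ + g.
r = 3.4600 / 119.11 + 0.06 = 0.02905 + 0.06 = 0.08905

8.90%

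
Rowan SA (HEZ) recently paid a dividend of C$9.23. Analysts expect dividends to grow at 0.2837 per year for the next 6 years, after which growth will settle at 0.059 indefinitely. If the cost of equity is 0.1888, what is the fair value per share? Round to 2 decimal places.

C$192.47

Two-stage DDM. Project D₁…D_6 at 0.2837, terminal growth 0.059, discount at r = 0.1888.
D_1 = 11.8486
D_2 = 15.2100
D_3 = 19.5251
D_4 = 25.0643
D_5 = 32.1751
D_6 = 41.3031
Terminal value at t=6: TV = D_7/(r−g) = 43.7400/(0.1888−0.059) = 336.9801
P₀ = 11.8486/(1+0.1888)^1 + 15.2100/(1+0.1888)^2 + 19.5251/(1+0.1888)^3 + 25.0643/(1+0.1888)^4 + 32.1751/(1+0.1888)^5 + 41.3031/(1+0.1888)^6 + 336.9801/(1+0.1888)^6 = 192.4697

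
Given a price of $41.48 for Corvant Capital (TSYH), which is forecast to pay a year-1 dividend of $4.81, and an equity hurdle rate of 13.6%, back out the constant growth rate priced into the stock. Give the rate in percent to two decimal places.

2.00%

From P₀ = D₁/(r − g), the implied growth is g = r − D₁/P₀.
g = 0.136 − 4.81/41.48 = 0.136 − 0.11596 = 0.02004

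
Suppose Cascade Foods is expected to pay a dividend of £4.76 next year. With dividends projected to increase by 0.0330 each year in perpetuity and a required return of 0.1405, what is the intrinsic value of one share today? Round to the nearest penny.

Gordon growth model: P₀ = D₁/(r − g), with D₁ = 4.76 given directly.
P₀ = 4.7600 / (0.1405 − 0.033) = 4.7600 / 0.1075 = 44.2791

£44.28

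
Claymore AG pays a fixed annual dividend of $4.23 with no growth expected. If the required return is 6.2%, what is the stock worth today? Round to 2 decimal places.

Zero-growth DDM (perpetuity): P₀ = D/r = 4.23 / 0.062 = 68.2258

$68.23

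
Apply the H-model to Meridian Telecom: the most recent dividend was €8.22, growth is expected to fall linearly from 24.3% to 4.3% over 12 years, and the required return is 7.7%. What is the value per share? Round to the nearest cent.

€542.28

H-model: P₀ = D₀[(1+g_L) + H(g_S−g_L)]/(r−g_L), with H = 12/2 = 6.
P₀ = 8.22 × [(1+0.043) + 6×(0.243−0.043)] / (0.077−0.043)
   = 8.22 × 2.2430 / 0.034 = 542.2782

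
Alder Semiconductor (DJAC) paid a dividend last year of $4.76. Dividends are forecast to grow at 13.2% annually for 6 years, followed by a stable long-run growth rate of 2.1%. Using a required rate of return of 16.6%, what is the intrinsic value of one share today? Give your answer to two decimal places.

Two-stage DDM. Project D₁…D_6 at 0.132, terminal growth 0.021, discount at r = 0.166.
D_1 = 5.3883
D_2 = 6.0996
D_3 = 6.9047
D_4 = 7.8161
D_5 = 8.8479
D_6 = 10.0158
Terminal value at t=6: TV = D_7/(r−g) = 10.2261/(0.166−0.021) = 70.5250
P₀ = 5.3883/(1+0.166)^1 + 6.0996/(1+0.166)^2 + 6.9047/(1+0.166)^3 + 7.8161/(1+0.166)^4 + 8.8479/(1+0.166)^5 + 10.0158/(1+0.166)^6 + 70.5250/(1+0.166)^6 = 53.8470

$53.85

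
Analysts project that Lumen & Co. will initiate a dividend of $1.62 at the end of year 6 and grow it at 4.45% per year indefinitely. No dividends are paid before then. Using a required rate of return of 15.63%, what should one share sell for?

$7.01

Deferred-dividend DDM. At t=5 the remaining stream is a growing perpetuity with first payment D_6 = 1.62.
V_5 = D_6/(r−g) = 1.62/(0.1563−0.0445) = 14.4902
P₀ = V_5/(1+r)^5 = 14.4902/(1+0.1563)^5 = 7.0100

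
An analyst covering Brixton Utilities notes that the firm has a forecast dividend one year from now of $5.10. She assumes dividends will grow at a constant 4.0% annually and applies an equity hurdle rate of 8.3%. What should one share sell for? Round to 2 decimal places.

$118.60

Gordon growth model: P₀ = D₁/(r − g), with D₁ = 5.10 given directly.
P₀ = 5.1000 / (0.083 − 0.04) = 5.1000 / 0.043 = 118.6047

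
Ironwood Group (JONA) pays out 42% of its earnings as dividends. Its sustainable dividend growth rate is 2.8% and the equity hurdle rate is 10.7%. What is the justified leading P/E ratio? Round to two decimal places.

5.32

Justified leading P/E = b/(r−g) = 0.42/(0.107−0.028) = 5.3165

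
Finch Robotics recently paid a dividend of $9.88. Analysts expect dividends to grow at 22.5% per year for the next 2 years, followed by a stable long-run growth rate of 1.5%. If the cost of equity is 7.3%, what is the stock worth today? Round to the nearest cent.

Two-stage DDM. Project D₁…D_2 at 0.225, terminal growth 0.015, discount at r = 0.073.
D_1 = 12.1030
D_2 = 14.8262
Terminal value at t=2: TV = D_3/(r−g) = 15.0486/(0.073−0.015) = 259.4581
P₀ = 12.1030/(1+0.073)^1 + 14.8262/(1+0.073)^2 + 259.4581/(1+0.073)^2 = 249.5123

$249.51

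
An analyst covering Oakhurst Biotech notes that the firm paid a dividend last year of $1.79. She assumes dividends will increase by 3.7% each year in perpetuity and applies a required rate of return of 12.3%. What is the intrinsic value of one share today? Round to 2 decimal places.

Gordon growth model: P₀ = D₁/(r − g). D₁ = 1.79 × (1 + 0.037) = 1.8562.
P₀ = 1.8562 / (0.123 − 0.037) = 1.8562 / 0.086 = 21.5841

$21.58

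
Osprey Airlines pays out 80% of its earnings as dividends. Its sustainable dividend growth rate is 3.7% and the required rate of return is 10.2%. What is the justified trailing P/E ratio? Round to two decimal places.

Justified trailing P/E = b(1+g)/(r−g) = 0.80×(1+0.037)/(0.102−0.037) = 12.7631

12.76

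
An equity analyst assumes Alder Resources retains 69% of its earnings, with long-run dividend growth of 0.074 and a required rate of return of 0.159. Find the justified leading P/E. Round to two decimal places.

Payout ratio b = 1 − 0.69 = 0.31.
Justified leading P/E = b/(r−g) = 0.31/(0.159−0.074) = 3.6471

3.65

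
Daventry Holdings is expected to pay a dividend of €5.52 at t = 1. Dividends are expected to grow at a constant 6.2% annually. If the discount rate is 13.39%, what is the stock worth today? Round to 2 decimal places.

€76.77

Gordon growth model: P₀ = D₁/(r − g), with D₁ = 5.52 given directly.
P₀ = 5.5200 / (0.1339 − 0.062) = 5.5200 / 0.0719 = 76.7733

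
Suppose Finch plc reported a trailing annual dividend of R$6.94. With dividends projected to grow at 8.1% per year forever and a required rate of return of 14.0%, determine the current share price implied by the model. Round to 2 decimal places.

R$127.15

Gordon growth model: P₀ = D₁/(r − g). D₁ = 6.94 × (1 + 0.081) = 7.5021.
P₀ = 7.5021 / (0.14 − 0.081) = 7.5021 / 0.059 = 127.1549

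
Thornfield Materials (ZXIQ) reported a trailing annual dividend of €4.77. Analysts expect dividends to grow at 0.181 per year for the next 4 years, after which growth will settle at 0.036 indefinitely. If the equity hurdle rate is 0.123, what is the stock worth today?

Two-stage DDM. Project D₁…D_4 at 0.181, terminal growth 0.036, discount at r = 0.123.
D_1 = 5.6334
D_2 = 6.6530
D_3 = 7.8572
D_4 = 9.2794
Terminal value at t=4: TV = D_5/(r−g) = 9.6134/(0.123−0.036) = 110.4990
P₀ = 5.6334/(1+0.123)^1 + 6.6530/(1+0.123)^2 + 7.8572/(1+0.123)^3 + 9.2794/(1+0.123)^4 + 110.4990/(1+0.123)^4 = 91.1509

€91.15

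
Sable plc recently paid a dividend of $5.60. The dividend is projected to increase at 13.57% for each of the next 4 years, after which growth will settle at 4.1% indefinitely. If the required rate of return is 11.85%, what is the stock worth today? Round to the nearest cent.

Two-stage DDM. Project D₁…D_4 at 0.1357, terminal growth 0.041, discount at r = 0.1185.
D_1 = 6.3599
D_2 = 7.2230
D_3 = 8.2031
D_4 = 9.3163
Terminal value at t=4: TV = D_5/(r−g) = 9.6982/(0.1185−0.041) = 125.1387
P₀ = 6.3599/(1+0.1185)^1 + 7.2230/(1+0.1185)^2 + 8.2031/(1+0.1185)^3 + 9.3163/(1+0.1185)^4 + 125.1387/(1+0.1185)^4 = 103.2299

$103.23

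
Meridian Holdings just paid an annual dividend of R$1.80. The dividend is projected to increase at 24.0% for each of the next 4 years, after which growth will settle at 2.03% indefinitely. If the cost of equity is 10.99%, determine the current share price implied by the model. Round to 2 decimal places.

Two-stage DDM. Project D₁…D_4 at 0.24, terminal growth 0.0203, discount at r = 0.1099.
D_1 = 2.2320
D_2 = 2.7677
D_3 = 3.4319
D_4 = 4.2556
Terminal value at t=4: TV = D_5/(r−g) = 4.3420/(0.1099−0.0203) = 48.4595
P₀ = 2.2320/(1+0.1099)^1 + 2.7677/(1+0.1099)^2 + 3.4319/(1+0.1099)^3 + 4.2556/(1+0.1099)^4 + 48.4595/(1+0.1099)^4 = 41.5054

R$41.51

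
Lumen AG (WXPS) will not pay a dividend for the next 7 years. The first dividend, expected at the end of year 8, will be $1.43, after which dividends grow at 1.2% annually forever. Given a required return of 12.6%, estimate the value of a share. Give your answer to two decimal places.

$5.47

Deferred-dividend DDM. At t=7 the remaining stream is a growing perpetuity with first payment D_8 = 1.43.
V_7 = D_8/(r−g) = 1.43/(0.126−0.012) = 12.5439
P₀ = V_7/(1+r)^7 = 12.5439/(1+0.126)^7 = 5.4659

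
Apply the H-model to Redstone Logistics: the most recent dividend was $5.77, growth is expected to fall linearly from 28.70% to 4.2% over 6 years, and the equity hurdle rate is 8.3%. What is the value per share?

$250.08

H-model: P₀ = D₀[(1+g_L) + H(g_S−g_L)]/(r−g_L), with H = 6/2 = 3.
P₀ = 5.77 × [(1+0.042) + 3×(0.287−0.042)] / (0.083−0.042)
   = 5.77 × 1.7770 / 0.041 = 250.0802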